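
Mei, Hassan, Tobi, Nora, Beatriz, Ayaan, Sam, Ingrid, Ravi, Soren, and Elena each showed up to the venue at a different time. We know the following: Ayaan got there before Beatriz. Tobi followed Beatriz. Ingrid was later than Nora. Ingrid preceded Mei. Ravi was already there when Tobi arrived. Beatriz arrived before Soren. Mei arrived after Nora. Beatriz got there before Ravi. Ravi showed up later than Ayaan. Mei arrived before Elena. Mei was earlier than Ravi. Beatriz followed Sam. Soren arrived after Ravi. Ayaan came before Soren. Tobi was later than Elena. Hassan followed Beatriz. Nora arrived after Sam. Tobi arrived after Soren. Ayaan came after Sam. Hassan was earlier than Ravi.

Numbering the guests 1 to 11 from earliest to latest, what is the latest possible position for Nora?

Nora must come before Elena, Ingrid, Mei, Ravi, Soren, and Tobi — 6 guests forced after them.
Everything else can be placed before Nora in some valid order, so Nora can sit as late as position 11 − 6 = 5.

5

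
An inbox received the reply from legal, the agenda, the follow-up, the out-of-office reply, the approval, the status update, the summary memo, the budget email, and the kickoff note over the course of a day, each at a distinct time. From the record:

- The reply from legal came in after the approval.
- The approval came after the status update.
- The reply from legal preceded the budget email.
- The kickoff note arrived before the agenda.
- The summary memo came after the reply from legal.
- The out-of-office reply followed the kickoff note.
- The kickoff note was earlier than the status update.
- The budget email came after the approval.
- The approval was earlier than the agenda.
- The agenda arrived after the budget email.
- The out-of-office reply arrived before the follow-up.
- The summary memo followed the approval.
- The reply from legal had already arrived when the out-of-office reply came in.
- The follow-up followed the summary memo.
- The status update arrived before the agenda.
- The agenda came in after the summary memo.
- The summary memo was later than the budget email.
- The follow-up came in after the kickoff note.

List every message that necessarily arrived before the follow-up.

Directly stated before the follow-up: the kickoff note, the out-of-office reply, and the summary memo.
The approval reaches the follow-up via the approval → the summary memo → the follow-up.
The budget email reaches the follow-up via the budget email → the summary memo → the follow-up.
The reply from legal reaches the follow-up via the reply from legal → the summary memo → the follow-up.
Likewise the status update reaches the follow-up by chaining the stated constraints.

the approval, the budget email, the kickoff note, the out-of-office reply, the reply from legal, the status update, the summary memo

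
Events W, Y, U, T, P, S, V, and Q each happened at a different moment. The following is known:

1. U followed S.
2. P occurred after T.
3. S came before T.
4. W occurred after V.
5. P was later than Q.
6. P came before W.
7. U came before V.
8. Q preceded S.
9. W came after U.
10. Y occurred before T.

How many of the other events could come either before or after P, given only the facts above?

2

Forced before P: Q, S, T, and Y; forced after P: W.
That leaves U and V with no forced order relative to P — 2.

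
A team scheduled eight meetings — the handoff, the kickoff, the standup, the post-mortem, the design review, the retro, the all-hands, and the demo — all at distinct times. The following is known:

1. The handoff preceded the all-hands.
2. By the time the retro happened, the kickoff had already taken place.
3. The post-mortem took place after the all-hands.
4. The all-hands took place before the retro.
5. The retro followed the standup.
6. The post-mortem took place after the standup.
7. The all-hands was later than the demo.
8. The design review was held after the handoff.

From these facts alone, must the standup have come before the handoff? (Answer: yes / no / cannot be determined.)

cannot be determined

No chain of stated constraints runs from the standup to the handoff, and none runs from the handoff to the standup either.
So the relative order of the standup and the handoff is not fixed by the given facts.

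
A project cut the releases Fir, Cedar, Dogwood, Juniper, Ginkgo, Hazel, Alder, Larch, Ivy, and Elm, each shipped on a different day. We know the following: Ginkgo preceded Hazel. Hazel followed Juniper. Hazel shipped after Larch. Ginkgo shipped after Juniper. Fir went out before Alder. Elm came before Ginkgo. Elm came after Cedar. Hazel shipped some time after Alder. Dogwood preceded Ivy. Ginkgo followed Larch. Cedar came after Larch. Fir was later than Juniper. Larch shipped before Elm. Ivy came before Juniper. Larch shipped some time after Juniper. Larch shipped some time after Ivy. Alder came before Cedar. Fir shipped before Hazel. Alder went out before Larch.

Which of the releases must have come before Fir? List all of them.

Dogwood, Ivy, Juniper

Directly stated before Fir: Juniper.
Dogwood reaches Fir via Dogwood → Ivy → Juniper → Fir.
Ivy reaches Fir via Ivy → Juniper → Fir.
No chain forces Cedar (or any of the others) ahead of Fir.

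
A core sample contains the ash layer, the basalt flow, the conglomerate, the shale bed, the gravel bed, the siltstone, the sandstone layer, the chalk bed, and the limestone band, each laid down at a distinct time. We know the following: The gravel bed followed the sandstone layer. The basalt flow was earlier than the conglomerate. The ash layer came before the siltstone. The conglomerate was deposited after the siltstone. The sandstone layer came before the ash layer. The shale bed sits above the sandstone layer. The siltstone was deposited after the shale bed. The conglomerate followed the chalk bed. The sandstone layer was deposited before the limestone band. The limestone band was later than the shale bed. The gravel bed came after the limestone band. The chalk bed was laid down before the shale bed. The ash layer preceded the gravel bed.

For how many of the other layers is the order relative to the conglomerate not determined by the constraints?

2

Forced before the conglomerate: the ash layer, the basalt flow, the chalk bed, the sandstone layer, the shale bed, and the siltstone.
That leaves the gravel bed and the limestone band with no forced order relative to the conglomerate — 2.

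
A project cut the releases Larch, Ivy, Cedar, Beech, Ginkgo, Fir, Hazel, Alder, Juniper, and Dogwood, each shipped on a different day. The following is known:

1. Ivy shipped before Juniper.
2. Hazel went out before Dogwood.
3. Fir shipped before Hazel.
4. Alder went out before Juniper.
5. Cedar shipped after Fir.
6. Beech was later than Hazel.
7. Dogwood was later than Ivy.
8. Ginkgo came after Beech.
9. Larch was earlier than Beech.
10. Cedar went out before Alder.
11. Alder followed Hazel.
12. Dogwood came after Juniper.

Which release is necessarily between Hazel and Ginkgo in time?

Tracing the constraints gives Hazel → Beech → Ginkgo, so Beech sits after Hazel and before Ginkgo.
No other release is forced both after Hazel and before Ginkgo.

Beech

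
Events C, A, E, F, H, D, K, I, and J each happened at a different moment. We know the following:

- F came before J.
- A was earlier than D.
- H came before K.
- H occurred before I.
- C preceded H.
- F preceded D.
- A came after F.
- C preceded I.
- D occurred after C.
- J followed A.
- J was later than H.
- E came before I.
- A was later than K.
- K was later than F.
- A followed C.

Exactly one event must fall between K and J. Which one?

Tracing the constraints gives K → A → J, so A sits after K and before J.
No other event is forced both after K and before J.

A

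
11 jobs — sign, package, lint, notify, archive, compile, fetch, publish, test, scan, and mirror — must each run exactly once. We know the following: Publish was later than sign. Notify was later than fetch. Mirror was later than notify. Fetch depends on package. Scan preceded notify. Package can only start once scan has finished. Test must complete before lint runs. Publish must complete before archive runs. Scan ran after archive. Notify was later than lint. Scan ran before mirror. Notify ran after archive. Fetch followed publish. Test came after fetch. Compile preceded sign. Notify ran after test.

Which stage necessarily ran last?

mirror

Every other stage has a chain of constraints placing it before mirror, so mirror is last.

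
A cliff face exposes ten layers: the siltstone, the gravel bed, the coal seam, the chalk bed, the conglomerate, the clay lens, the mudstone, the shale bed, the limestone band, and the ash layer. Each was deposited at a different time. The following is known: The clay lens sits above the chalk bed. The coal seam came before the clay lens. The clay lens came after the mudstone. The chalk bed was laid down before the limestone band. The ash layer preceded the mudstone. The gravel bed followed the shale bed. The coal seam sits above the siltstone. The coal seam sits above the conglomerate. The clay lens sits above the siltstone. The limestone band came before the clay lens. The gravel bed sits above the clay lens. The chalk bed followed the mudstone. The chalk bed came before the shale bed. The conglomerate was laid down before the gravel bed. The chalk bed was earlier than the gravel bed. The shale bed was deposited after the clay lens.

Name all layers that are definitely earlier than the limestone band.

Directly stated before the limestone band: the chalk bed.
The ash layer reaches the limestone band via the ash layer → the mudstone → the chalk bed → the limestone band.
The mudstone reaches the limestone band via the mudstone → the chalk bed → the limestone band.
No chain forces the gravel bed (or any of the others) ahead of the limestone band.

the ash layer, the chalk bed, the mudstone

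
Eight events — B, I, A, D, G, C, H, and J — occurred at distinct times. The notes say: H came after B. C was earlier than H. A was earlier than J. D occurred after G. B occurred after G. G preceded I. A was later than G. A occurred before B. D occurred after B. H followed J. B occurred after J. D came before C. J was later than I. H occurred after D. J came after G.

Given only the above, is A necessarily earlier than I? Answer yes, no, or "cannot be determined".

No chain of stated constraints runs from A to I, and none runs from I to A either.
So the relative order of A and I is not fixed by the given facts.

cannot be determined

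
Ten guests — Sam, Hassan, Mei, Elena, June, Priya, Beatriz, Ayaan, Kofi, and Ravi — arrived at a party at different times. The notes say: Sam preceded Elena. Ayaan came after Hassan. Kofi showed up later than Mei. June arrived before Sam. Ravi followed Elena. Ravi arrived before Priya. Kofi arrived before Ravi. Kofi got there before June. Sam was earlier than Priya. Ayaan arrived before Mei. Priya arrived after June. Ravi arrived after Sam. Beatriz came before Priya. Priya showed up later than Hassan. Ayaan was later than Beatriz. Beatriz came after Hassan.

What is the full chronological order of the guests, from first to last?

The constraints fix every adjacent pair, so only one ordering works:
Hassan → Beatriz → Ayaan → Mei → Kofi → June → Sam → Elena → Ravi → Priya.

Hassan, Beatriz, Ayaan, Mei, Kofi, June, Sam, Elena, Ravi, Priya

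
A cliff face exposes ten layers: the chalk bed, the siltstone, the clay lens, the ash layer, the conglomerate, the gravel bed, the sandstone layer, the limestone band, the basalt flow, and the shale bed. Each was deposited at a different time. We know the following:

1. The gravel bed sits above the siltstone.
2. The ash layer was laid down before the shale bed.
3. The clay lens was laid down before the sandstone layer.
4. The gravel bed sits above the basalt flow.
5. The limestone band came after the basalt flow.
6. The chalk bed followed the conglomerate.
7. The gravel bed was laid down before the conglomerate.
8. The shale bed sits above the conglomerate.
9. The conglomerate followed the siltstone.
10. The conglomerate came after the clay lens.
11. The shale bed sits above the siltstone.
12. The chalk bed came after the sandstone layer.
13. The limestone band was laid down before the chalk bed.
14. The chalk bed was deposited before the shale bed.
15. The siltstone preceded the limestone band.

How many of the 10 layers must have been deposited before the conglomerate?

4

Directly stated before the conglomerate: the clay lens, the gravel bed, and the siltstone.
The basalt flow reaches the conglomerate via the basalt flow → the gravel bed → the conglomerate.
That's the basalt flow, the clay lens, the gravel bed, and the siltstone — 4 in all.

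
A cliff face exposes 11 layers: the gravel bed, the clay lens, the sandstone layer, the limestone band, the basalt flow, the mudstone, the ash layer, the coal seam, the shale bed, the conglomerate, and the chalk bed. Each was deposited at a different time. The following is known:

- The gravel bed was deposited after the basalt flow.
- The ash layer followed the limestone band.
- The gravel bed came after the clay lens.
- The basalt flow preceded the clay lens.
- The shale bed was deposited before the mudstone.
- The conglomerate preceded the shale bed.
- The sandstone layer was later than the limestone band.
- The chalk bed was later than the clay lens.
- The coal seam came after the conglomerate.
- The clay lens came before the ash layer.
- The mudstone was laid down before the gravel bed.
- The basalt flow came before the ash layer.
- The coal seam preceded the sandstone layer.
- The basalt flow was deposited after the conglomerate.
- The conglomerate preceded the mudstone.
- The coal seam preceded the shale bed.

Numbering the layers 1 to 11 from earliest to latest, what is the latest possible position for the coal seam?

The coal seam must come before the gravel bed, the mudstone, the sandstone layer, and the shale bed — 4 layers forced after it.
Everything else can be placed before the coal seam in some valid order, so the coal seam can sit as late as position 11 − 4 = 7.

7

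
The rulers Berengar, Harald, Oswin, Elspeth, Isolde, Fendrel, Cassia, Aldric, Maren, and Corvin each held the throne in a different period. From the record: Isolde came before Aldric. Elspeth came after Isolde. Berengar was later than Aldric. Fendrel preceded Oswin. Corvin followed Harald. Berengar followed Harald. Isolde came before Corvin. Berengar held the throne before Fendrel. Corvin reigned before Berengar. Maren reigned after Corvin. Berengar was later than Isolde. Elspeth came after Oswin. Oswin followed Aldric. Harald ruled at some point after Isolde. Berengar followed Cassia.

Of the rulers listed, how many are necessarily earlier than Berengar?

5

Directly stated before Berengar: Aldric, Cassia, Corvin, Harald, and Isolde.
No chain forces Elspeth (or any of the others) ahead of Berengar.
That's Aldric, Cassia, Corvin, Harald, and Isolde — 5 in all.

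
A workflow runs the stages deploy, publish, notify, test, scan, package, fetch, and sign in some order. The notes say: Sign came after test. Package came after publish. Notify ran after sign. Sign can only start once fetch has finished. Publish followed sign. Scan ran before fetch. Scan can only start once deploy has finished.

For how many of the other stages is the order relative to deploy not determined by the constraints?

1

Forced after deploy: fetch, notify, package, publish, scan, and sign.
That leaves test with no forced order relative to deploy — 1.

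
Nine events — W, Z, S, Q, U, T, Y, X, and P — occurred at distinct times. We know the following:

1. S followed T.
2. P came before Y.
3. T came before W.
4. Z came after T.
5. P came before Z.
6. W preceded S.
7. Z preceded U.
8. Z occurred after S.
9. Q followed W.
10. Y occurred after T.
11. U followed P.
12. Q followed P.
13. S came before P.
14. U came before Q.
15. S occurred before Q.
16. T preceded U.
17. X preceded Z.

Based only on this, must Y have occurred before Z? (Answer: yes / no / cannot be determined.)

cannot be determined

No chain of stated constraints runs from Y to Z, and none runs from Z to Y either.
So the relative order of Y and Z is not fixed by the given facts.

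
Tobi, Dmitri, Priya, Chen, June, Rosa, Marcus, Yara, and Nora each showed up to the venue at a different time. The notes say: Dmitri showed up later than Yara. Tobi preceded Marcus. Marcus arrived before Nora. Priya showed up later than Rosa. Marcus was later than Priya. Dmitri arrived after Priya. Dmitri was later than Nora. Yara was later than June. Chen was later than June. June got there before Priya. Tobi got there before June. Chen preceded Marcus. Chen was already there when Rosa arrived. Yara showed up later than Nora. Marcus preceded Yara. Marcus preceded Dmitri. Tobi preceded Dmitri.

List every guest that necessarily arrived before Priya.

Directly stated before Priya: June and Rosa.
Chen reaches Priya via Chen → Rosa → Priya.
Tobi reaches Priya via Tobi → June → Priya.
No chain forces Dmitri (or any of the others) ahead of Priya.

Chen, June, Rosa, Tobi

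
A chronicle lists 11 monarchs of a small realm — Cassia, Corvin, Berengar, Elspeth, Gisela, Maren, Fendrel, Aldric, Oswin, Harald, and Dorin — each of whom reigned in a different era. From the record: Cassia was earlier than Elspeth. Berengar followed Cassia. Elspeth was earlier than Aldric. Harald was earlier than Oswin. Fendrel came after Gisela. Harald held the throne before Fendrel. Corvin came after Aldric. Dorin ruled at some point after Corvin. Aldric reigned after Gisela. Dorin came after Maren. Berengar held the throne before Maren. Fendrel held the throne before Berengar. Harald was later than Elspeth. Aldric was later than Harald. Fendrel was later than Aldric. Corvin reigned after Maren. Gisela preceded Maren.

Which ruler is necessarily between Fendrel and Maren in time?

Berengar

Tracing the constraints gives Fendrel → Berengar → Maren, so Berengar sits after Fendrel and before Maren.
No other ruler is forced both after Fendrel and before Maren.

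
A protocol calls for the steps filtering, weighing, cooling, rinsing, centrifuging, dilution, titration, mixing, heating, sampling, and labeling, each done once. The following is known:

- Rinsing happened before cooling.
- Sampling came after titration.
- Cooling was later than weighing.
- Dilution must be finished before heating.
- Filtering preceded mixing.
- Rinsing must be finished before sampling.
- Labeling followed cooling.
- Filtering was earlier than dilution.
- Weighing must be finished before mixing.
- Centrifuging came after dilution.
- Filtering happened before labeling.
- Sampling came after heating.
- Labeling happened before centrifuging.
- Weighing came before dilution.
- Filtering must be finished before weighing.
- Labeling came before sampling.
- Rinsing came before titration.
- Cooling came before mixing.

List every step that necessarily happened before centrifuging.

Directly stated before centrifuging: dilution and labeling.
Cooling reaches centrifuging via cooling → labeling → centrifuging.
Filtering reaches centrifuging via filtering → dilution → centrifuging.
Rinsing reaches centrifuging via rinsing → cooling → labeling → centrifuging.
Likewise weighing reaches centrifuging by chaining the stated constraints.

cooling, dilution, filtering, labeling, rinsing, weighing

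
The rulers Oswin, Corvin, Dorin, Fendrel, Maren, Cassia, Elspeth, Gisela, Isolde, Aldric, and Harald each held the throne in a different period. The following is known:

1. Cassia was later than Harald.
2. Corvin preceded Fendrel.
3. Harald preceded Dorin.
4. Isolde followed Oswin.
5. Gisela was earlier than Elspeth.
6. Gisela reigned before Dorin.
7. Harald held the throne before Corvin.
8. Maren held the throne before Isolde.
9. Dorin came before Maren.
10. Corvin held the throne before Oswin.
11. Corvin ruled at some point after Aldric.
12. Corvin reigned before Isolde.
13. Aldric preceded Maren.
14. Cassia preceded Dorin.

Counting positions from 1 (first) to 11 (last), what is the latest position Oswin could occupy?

10

Oswin must come before Isolde — 1 ruler forced after them.
Everything else can be placed before Oswin in some valid order, so Oswin can sit as late as position 11 − 1 = 10.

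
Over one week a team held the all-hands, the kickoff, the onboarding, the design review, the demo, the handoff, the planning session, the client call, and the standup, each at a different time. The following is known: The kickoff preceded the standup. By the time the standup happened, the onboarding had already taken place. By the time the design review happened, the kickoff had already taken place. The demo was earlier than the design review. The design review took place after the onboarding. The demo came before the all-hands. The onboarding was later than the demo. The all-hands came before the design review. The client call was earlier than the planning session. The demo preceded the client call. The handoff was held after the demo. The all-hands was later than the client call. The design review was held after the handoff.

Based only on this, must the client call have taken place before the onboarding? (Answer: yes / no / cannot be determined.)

cannot be determined

No chain of stated constraints runs from the client call to the onboarding, and none runs from the onboarding to the client call either.
So the relative order of the client call and the onboarding is not fixed by the given facts.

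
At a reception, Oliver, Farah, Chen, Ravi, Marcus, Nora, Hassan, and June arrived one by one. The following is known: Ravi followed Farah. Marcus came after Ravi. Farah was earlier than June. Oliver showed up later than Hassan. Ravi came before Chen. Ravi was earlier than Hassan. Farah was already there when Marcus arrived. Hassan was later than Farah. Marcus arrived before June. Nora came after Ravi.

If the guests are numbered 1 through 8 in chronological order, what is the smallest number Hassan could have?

3

Farah and Ravi must both come before Hassan — 2 forced predecessors.
Nothing else is forced ahead of Hassan, so their earliest slot is position 2 + 1 = 3.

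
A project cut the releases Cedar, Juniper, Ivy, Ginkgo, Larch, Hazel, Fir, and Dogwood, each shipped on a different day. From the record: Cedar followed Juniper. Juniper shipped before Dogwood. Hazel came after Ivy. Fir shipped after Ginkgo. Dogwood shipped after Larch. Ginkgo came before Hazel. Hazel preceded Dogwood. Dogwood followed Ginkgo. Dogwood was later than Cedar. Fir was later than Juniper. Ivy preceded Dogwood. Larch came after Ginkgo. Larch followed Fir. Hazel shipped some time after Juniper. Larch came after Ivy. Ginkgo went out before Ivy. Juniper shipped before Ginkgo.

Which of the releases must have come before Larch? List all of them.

Fir, Ginkgo, Ivy, Juniper

Directly stated before Larch: Fir, Ginkgo, and Ivy.
Juniper reaches Larch via Juniper → Ginkgo → Larch.
No chain forces Cedar (or any of the others) ahead of Larch.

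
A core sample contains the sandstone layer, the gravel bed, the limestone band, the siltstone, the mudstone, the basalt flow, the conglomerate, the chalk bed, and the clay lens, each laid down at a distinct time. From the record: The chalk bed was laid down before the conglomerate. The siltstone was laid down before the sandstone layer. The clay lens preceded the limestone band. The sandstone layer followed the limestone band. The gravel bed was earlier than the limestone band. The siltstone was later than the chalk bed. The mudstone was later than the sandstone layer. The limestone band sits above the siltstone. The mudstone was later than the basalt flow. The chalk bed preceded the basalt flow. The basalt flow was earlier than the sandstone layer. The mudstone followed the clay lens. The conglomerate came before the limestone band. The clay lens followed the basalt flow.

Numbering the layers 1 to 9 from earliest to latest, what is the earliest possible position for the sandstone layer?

8

The basalt flow, the chalk bed, the clay lens, the conglomerate, the gravel bed, the limestone band, and the siltstone must all come before the sandstone layer — 7 forced predecessors.
Nothing else is forced ahead of the sandstone layer, so its earliest slot is position 7 + 1 = 8.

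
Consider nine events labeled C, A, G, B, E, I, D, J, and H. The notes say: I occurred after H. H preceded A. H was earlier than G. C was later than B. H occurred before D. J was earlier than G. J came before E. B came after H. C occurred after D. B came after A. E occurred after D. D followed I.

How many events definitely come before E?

4

Directly stated before E: D and J.
H reaches E via H → D → E.
I reaches E via I → D → E.
No chain forces C (or any of the others) ahead of E.
That's D, H, I, and J — 4 in all.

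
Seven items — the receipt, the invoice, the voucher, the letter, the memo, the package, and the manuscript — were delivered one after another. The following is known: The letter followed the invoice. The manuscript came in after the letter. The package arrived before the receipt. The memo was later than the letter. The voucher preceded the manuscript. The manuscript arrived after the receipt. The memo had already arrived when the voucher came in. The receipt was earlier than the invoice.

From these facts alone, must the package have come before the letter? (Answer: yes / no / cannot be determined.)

yes

Chain the constraints: the package → the receipt → the invoice → the letter. Each link is directly stated, so the package comes before the letter.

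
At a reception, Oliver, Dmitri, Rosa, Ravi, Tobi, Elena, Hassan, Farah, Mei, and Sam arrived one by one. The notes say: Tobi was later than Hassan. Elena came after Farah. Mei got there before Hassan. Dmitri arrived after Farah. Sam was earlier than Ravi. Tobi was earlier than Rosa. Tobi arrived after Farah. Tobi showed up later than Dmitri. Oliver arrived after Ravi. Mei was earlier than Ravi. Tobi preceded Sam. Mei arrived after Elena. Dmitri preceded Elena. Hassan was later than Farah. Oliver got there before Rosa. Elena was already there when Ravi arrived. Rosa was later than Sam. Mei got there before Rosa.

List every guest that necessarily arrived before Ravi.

Directly stated before Ravi: Elena, Mei, and Sam.
Dmitri reaches Ravi via Dmitri → Elena → Ravi.
Farah reaches Ravi via Farah → Elena → Ravi.
Hassan reaches Ravi via Hassan → Tobi → Sam → Ravi.
Likewise Tobi reaches Ravi by chaining the stated constraints.
No chain forces Oliver (or any of the others) ahead of Ravi.

Dmitri, Elena, Farah, Hassan, Mei, Sam, Tobi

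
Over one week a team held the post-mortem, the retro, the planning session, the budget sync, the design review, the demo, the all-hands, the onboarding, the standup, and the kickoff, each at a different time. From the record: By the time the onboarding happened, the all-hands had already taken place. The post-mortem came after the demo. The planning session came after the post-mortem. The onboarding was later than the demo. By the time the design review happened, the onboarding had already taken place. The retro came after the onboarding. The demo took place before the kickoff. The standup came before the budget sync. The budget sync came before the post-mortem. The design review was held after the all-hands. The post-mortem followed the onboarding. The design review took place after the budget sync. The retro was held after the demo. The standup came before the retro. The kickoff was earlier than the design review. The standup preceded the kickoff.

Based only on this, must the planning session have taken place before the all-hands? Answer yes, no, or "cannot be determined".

Tracing the constraints gives the all-hands → the onboarding → the post-mortem → the planning session, so the all-hands must come before the planning session.
That means the planning session cannot be before the all-hands.

no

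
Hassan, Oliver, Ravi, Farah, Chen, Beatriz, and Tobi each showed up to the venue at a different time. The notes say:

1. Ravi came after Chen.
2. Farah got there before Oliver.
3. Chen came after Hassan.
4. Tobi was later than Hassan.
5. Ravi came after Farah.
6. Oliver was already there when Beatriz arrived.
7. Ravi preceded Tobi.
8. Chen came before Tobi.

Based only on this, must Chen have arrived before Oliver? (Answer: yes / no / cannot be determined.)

cannot be determined

No chain of stated constraints runs from Chen to Oliver, and none runs from Oliver to Chen either.
So the relative order of Chen and Oliver is not fixed by the given facts.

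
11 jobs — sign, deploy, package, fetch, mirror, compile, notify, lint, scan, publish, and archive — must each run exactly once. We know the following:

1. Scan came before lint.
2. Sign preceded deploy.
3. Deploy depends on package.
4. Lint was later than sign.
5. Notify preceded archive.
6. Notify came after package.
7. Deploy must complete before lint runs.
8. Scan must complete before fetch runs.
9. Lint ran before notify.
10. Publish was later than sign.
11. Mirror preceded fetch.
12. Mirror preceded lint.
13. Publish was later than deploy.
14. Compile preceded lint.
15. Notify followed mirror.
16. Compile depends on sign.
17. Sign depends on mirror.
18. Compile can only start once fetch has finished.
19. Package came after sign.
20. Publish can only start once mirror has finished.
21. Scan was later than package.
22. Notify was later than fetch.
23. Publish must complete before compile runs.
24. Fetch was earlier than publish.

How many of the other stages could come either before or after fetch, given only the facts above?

Forced before fetch: mirror, package, scan, and sign; forced after fetch: archive, compile, lint, notify, and publish.
That leaves deploy with no forced order relative to fetch — 1.

1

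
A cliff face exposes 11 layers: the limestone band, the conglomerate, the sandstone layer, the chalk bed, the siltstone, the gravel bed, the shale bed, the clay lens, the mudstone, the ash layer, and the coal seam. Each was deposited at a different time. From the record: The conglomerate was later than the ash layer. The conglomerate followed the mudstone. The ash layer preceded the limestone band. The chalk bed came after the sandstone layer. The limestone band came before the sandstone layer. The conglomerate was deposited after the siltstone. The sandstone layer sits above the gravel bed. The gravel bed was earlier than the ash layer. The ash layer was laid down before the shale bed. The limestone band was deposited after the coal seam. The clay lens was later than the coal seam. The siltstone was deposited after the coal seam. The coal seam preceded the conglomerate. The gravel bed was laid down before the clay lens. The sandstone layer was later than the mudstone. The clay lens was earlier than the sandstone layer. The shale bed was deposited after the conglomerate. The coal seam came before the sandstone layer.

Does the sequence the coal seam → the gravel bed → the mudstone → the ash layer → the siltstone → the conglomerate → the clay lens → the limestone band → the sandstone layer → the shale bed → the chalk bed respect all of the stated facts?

yes

Check each stated constraint against the proposed order — e.g. the gravel bed is ahead of the sandstone layer; the coal seam is ahead of the sandstone layer. Every pair is in the required order; nothing is violated.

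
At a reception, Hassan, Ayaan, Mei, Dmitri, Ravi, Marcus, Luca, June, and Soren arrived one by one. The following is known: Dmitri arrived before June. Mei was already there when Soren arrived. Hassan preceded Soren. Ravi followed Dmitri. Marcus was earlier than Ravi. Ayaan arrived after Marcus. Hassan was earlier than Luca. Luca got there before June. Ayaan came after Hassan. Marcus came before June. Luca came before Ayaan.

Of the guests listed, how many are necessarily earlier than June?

Directly stated before June: Dmitri, Luca, and Marcus.
Hassan reaches June via Hassan → Luca → June.
No chain forces Soren (or any of the others) ahead of June.
That's Dmitri, Hassan, Luca, and Marcus — 4 in all.

4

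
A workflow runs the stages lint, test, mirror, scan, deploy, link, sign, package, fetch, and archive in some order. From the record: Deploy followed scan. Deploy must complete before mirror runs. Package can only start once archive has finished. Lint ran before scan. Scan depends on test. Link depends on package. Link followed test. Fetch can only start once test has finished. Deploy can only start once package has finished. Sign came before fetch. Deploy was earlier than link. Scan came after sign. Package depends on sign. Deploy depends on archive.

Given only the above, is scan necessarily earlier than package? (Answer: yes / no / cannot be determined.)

cannot be determined

No chain of stated constraints runs from scan to package, and none runs from package to scan either.
So the relative order of scan and package is not fixed by the given facts.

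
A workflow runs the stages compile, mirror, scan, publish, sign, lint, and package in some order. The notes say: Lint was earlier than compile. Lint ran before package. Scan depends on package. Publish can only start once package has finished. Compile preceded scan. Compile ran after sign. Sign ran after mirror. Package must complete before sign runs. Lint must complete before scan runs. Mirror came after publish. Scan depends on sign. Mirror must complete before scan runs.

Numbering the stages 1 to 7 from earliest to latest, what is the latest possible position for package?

Package must come before compile, mirror, publish, scan, and sign — 5 stages forced after it.
Everything else can be placed before package in some valid order, so package can sit as late as position 7 − 5 = 2.

2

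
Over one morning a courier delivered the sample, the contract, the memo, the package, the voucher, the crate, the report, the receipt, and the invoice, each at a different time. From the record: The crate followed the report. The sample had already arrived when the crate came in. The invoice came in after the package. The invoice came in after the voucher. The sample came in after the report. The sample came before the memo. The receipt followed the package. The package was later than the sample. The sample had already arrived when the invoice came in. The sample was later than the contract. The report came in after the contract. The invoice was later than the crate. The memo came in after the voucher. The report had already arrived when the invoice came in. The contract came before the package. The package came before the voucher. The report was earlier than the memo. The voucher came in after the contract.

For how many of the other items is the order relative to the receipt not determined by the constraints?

4

Forced before the receipt: the contract, the package, the report, and the sample.
That leaves the crate, the invoice, the memo, and the voucher with no forced order relative to the receipt — 4.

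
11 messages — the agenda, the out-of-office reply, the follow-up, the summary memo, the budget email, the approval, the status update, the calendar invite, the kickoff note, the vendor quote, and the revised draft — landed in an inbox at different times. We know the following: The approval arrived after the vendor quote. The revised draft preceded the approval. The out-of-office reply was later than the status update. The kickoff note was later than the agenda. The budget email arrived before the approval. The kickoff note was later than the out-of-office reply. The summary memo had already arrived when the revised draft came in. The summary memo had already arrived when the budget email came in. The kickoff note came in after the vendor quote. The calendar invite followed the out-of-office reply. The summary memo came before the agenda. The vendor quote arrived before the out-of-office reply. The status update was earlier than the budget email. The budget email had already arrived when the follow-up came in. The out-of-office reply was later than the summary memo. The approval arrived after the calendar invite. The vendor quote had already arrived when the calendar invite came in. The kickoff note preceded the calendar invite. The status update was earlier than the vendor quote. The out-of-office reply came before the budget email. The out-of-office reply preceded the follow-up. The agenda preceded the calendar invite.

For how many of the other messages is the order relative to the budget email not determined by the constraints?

Forced before the budget email: the out-of-office reply, the status update, the summary memo, and the vendor quote; forced after the budget email: the approval and the follow-up.
That leaves the agenda, the calendar invite, the kickoff note, and the revised draft with no forced order relative to the budget email — 4.

4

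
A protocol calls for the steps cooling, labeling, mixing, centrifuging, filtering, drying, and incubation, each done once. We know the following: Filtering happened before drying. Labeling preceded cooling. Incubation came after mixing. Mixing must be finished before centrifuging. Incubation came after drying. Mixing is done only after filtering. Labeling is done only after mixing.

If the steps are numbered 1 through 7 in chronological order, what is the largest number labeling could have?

Labeling must come before cooling — 1 step forced after it.
Everything else can be placed before labeling in some valid order, so labeling can sit as late as position 7 − 1 = 6.

6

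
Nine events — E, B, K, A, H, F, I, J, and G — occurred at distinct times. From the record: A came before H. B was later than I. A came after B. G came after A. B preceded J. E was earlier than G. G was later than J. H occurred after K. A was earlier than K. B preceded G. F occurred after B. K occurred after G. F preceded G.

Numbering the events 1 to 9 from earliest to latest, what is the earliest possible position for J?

B and I must both come before J — 2 forced predecessors.
Nothing else is forced ahead of J, so its earliest slot is position 2 + 1 = 3.

3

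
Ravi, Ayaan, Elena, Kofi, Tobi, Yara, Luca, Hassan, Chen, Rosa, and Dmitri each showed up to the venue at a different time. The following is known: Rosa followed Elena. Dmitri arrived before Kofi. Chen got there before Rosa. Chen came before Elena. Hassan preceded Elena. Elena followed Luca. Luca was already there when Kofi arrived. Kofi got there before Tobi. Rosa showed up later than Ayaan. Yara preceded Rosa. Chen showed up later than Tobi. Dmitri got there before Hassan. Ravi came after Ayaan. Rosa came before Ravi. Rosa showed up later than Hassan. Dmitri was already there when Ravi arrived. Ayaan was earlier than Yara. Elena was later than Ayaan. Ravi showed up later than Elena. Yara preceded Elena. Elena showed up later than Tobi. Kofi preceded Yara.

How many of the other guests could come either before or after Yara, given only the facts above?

Forced before Yara: Ayaan, Dmitri, Kofi, and Luca; forced after Yara: Elena, Ravi, and Rosa.
That leaves Chen, Hassan, and Tobi with no forced order relative to Yara — 3.

3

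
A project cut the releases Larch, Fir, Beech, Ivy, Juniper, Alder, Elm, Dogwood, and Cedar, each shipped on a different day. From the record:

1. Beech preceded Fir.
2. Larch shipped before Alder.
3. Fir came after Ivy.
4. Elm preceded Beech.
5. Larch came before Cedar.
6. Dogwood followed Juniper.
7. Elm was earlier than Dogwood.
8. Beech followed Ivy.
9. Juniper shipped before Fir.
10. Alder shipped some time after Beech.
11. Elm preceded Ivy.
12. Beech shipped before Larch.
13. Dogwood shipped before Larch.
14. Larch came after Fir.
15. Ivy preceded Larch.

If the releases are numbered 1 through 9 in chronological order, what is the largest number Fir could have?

Fir must come before Alder, Cedar, and Larch — 3 releases forced after it.
Everything else can be placed before Fir in some valid order, so Fir can sit as late as position 9 − 3 = 6.

6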